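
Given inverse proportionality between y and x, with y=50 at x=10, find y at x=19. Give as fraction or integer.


Inverse proportion: y = k/x
Find k: k = 10 * 50 = 500
Compute y at x=19: y = 500/19
y = 500/19

500/19


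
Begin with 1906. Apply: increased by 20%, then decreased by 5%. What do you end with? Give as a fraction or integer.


Start: 1906
Step 1: increase by 20% => multiply by 120/100
  1906 * 120/100 = 11436/5
Step 2: decrease by 5% => multiply by 95/100
  11436/5 * 95/100 = 54321/25
Final value = 54321/25

54321/25


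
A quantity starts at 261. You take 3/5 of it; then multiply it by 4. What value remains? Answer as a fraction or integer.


Start with 261.
Step 1: Take 3/5: 261 * 3/5 = 783/5
Step 2: Multiply by 4: 783/5 * 4 = 3132/5
Final result = 3132/5

3132/5


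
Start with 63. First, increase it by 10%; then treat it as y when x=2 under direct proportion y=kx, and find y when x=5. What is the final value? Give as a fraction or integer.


Start with 63.
Step 1: Increase by 10%: 63 * 110/100 = 693/10
Step 2: Direct prop: k = (693/10)/2; new y = k*5 = 693/10*5/2 = 693/4
Final result = 693/4

693/4


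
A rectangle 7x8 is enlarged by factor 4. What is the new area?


Original dimensions: 7 x 8
Enlargement factor = 4
New width = 7 * 4 = 28
New height = 8 * 4 = 32
New area = 28 * 32 = 896

896


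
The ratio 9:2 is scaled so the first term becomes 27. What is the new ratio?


Original ratio: 9:2
First term target: 27
Scale factor = 27 / 9 = 3
Multiply second term: 2 * 3 = 6
Equivalent ratio = 27:6

27:6


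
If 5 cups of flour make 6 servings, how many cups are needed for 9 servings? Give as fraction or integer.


Original: 5 cups for 6 servings
Target servings = 9
Scaling factor = 9/6
New amount = 5 * 9/6
= 45/6
= 15/2 cups

15/2


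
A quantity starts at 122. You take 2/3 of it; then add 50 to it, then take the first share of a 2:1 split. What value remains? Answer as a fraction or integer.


Start with 122.
Step 1: Take 2/3: 122 * 2/3 = 244/3
Step 2: Add 50: 244/3+50=394/3; split 2:1 first = 394/3*2/3 = 788/9
Final result = 788/9

788/9


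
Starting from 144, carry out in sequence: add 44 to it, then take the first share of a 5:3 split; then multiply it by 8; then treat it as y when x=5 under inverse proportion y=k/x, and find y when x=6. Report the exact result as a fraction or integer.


Start with 144.
Step 1: Add 44: 144+44=188; split 5:3 first = 188*5/8 = 235/2
Step 2: Multiply by 8: 235/2 * 8 = 940
Step 3: Inverse prop: k = (940)*5; new y = k/6 = 940*5/6 = 2350/3
Final result = 2350/3

2350/3


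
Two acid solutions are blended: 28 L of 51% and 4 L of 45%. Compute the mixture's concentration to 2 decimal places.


Solute in mixture 1 = 51% of 28 L = 28*51/100 = 357/25 L
Solute in mixture 2 = 45% of 4 L = 4*45/100 = 9/5 L
Total solute = 357/25 + 9/5 = 402/25 L
Total volume = 28 + 4 = 32 L
Final concentration = 402/25/32 * 100 = 50.25%

50.25


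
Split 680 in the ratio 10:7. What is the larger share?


Total parts = 10 + 7 = 17
Value per part = 680 / 17 = 40
First share = 10 * 40 = 400
Second share = 7 * 40 = 280
Larger share = 400

400


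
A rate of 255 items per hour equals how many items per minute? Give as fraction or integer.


Converting from per hour to per minute
Rate = 255 items per hour
Divide by 60: 255/60
= 17/4 items per minute

17/4


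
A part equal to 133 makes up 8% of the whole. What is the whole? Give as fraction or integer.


Given: 133 is 8% of the whole
Set up: 133 = 8/100 * whole
whole = 133 * 100 / 8
whole = 13300 / 8
whole = 3325/2

3325/2


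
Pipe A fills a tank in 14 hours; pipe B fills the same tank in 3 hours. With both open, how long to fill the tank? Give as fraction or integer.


Rate of A = 1/14 job per hour
Rate of B = 1/3 job per hour
Combined rate = 1/14 + 1/3
Find common denominator: (3 + 14)/(14*3) = 17/42
Combined rate = 17/42 job per hour
Time together = 1 / (17/42) = 42/17 hours

42/17


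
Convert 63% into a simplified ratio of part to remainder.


Part = 63%, Remainder = 37%
Ratio = 63:37
GCD(63, 37) = 1
Simplify: 63:37 = 63:37

63:37


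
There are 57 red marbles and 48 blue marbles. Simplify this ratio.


Find GCD(57, 48)
GCD = 3
Divide both by 3: 57/3 = 19, 48/3 = 16
Simplified ratio = 19:16

19:16


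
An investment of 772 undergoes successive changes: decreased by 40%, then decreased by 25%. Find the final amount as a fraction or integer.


Start: 772
Step 1: decrease by 40% => multiply by 60/100
  772 * 60/100 = 2316/5
Step 2: decrease by 25% => multiply by 75/100
  2316/5 * 75/100 = 1737/5
Final value = 1737/5

1737/5


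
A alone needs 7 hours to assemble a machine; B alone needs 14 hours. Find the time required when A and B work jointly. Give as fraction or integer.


Rate of A = 1/7 job per hour
Rate of B = 1/14 job per hour
Combined rate = 1/7 + 1/14
Find common denominator: (14 + 7)/(7*14) = 21/98
Combined rate = 3/14 job per hour
Time together = 1 / (3/14) = 14/3 hours

14/3


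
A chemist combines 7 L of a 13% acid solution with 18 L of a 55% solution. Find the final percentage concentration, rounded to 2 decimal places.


Solute in mixture 1 = 13% of 7 L = 7*13/100 = 91/100 L
Solute in mixture 2 = 55% of 18 L = 18*55/100 = 99/10 L
Total solute = 91/100 + 99/10 = 1081/100 L
Total volume = 7 + 18 = 25 L
Final concentration = 1081/100/25 * 100 = 43.24%

43.24


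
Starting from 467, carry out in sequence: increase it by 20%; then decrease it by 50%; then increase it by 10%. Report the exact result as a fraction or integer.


Start with 467.
Step 1: Increase by 20%: 467 * 120/100 = 2802/5
Step 2: Decrease by 50%: 2802/5 * 50/100 = 1401/5
Step 3: Increase by 10%: 1401/5 * 110/100 = 15411/50
Final result = 15411/50

15411/50


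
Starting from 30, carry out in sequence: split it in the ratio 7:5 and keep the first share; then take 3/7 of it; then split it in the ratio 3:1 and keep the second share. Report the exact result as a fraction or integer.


Start with 30.
Step 1: Split 7:5, first share = 30 * 7/12 = 35/2
Step 2: Take 3/7: 35/2 * 3/7 = 15/2
Step 3: Split 3:1, second share = 15/2 * 1/4 = 15/8
Final result = 15/8

15/8


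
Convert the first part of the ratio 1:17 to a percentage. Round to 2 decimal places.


Total parts = 1 + 17 = 18
First part fraction = 1/18
Percentage = (1/18) * 100
= 0.055556 * 100
= 5.56%

5.56


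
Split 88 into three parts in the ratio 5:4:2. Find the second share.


Ratio = 5:4:2
Total parts = 5 + 4 + 2 = 11
Value per part = 88 / 11 = 8
First share = 5 * 8 = 40
Middle share = 4 * 8 = 32
Third share = 2 * 8 = 16

32


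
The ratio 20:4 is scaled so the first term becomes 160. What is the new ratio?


Original ratio: 20:4
First term target: 160
Scale factor = 160 / 20 = 8
Multiply second term: 4 * 8 = 32
Equivalent ratio = 160:32

160:32


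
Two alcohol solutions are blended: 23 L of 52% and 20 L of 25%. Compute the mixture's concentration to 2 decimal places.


Solute in mixture 1 = 52% of 23 L = 23*52/100 = 299/25 L
Solute in mixture 2 = 25% of 20 L = 20*25/100 = 5 L
Total solute = 299/25 + 5 = 424/25 L
Total volume = 23 + 20 = 43 L
Final concentration = 424/25/43 * 100 = 39.44%

39.44


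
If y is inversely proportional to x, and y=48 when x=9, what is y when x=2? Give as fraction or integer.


Inverse proportion: y = k/x
Find k: k = 9 * 48 = 432
Compute y at x=2: y = 432/2
y = 216

216


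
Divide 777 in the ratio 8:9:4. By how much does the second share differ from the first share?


Total parts = 8 + 9 + 4 = 21
Value per part = 777 / 21 = 37
Shares: 8*37=296, 9*37=333, 4*37=148
Second share = 333, first share = 296
Difference = |333 - 296| = 37

37


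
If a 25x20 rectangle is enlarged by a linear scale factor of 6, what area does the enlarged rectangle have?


Original dimensions: 25 x 20
Enlargement factor = 6
New width = 25 * 6 = 150
New height = 20 * 6 = 120
New area = 150 * 120 = 18000

18000


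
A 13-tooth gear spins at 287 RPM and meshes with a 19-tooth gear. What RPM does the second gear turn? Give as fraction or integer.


Gear ratio: teeth_A * RPM_A = teeth_B * RPM_B
13 * 287 = 19 * RPM_B
3731 = 19 * RPM_B
RPM_B = 3731 / 19
RPM_B = 3731/19

3731/19


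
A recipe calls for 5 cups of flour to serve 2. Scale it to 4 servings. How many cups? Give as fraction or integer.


Original: 5 cups for 2 servings
Target servings = 4
Scaling factor = 4/2
New amount = 5 * 4/2
= 20/2
= 10 cups

10


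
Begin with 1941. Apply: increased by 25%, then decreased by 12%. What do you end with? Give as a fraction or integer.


Start: 1941
Step 1: increase by 25% => multiply by 125/100
  1941 * 125/100 = 9705/4
Step 2: decrease by 12% => multiply by 88/100
  9705/4 * 88/100 = 21351/10
Final value = 21351/10

21351/10


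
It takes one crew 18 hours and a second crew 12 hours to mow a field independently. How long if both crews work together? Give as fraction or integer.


Rate of A = 1/18 job per hour
Rate of B = 1/12 job per hour
Combined rate = 1/18 + 1/12
Find common denominator: (12 + 18)/(18*12) = 30/216
Combined rate = 5/36 job per hour
Time together = 1 / (5/36) = 36/5 hours

36/5


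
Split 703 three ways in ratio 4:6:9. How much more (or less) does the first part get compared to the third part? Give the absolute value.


Total parts = 4 + 6 + 9 = 19
Value per part = 703 / 19 = 37
Shares: 4*37=148, 6*37=222, 9*37=333
First share = 148, third share = 333
Difference = |148 - 333| = 185

185


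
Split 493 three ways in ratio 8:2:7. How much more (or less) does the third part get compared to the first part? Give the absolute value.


Total parts = 8 + 2 + 7 = 17
Value per part = 493 / 17 = 29
Shares: 8*29=232, 2*29=58, 7*29=203
Third share = 203, first share = 232
Difference = |203 - 232| = 29

29


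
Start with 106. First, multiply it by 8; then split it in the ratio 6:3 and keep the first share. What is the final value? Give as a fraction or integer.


Start with 106.
Step 1: Multiply by 8: 106 * 8 = 848
Step 2: Split 6:3, first share = 848 * 6/9 = 1696/3
Final result = 1696/3

1696/3


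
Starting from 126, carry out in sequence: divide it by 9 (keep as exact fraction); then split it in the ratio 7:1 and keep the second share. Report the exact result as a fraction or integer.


Start with 126.
Step 1: Divide by 9: 126 / 9 = 14
Step 2: Split 7:1, second share = 14 * 1/8 = 7/4
Final result = 7/4

7/4


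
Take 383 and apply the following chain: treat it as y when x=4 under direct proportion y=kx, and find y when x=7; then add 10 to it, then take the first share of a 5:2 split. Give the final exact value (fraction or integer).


Start with 383.
Step 1: Direct prop: k = (383)/4; new y = k*7 = 383*7/4 = 2681/4
Step 2: Add 10: 2681/4+10=2721/4; split 5:2 first = 2721/4*5/7 = 13605/28
Final result = 13605/28

13605/28


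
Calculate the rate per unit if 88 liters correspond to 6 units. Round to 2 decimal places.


Total liters = 88
Number of units = 6
Unit rate = 88 / 6
= 14.67 liters per unit

14.67


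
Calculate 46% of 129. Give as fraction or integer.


Compute 46% of 129
Convert percentage: 46% = 46/100
Multiply: 129 * 46/100
= 5934/100
= 2967/50

2967/50


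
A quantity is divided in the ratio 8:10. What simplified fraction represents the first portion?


Total parts = 8 + 10 = 18
First part fraction = 8/18
Simplify: 8/18 = 4/9

4/9


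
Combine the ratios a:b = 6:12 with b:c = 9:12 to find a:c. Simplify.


Given a:b = 6:12 and b:c = 9:12
Make b consistent. Multiply first ratio by 9: a:b = 54:108
Multiply second ratio by 12: b:c = 108:144
Now b = 108 in both, so a:b:c = 54:108:144
Therefore a:c = 54:144
Simplify by GCD: a:c = 3:8

3:8


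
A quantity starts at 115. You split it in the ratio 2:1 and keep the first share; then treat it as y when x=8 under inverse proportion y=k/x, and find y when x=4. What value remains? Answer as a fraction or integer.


Start with 115.
Step 1: Split 2:1, first share = 115 * 2/3 = 230/3
Step 2: Inverse prop: k = (230/3)*8; new y = k/4 = 230/3*8/4 = 460/3
Final result = 460/3

460/3


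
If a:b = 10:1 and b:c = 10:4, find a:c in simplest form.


Given a:b = 10:1 and b:c = 10:4
Make b consistent. Multiply first ratio by 10: a:b = 100:10
Multiply second ratio by 1: b:c = 10:4
Now b = 10 in both, so a:b:c = 100:10:4
Therefore a:c = 100:4
Simplify by GCD: a:c = 25:1

25:1


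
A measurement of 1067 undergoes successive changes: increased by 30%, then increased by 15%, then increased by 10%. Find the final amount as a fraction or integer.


Start: 1067
Step 1: increase by 30% => multiply by 130/100
  1067 * 130/100 = 13871/10
Step 2: increase by 15% => multiply by 115/100
  13871/10 * 115/100 = 319033/200
Step 3: increase by 10% => multiply by 110/100
  319033/200 * 110/100 = 3509363/2000
Final value = 3509363/2000

3509363/2000


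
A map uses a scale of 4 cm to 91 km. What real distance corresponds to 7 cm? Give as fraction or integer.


Map scale: 4 cm = 91 km
Measured distance on map = 7 cm
Set up proportion: 7 * 91 / 4
= 637 / 4
= 637/4 km

637/4


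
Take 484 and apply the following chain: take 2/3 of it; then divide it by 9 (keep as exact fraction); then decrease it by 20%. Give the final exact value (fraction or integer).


Start with 484.
Step 1: Take 2/3: 484 * 2/3 = 968/3
Step 2: Divide by 9: 968/3 / 9 = 968/27
Step 3: Decrease by 20%: 968/27 * 80/100 = 3872/135
Final result = 3872/135

3872/135


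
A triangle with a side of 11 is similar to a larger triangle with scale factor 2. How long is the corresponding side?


Similar triangles have proportional sides
Scale factor = 2
Smaller side = 11
Corresponding larger side = 11 * 2
= 22

22


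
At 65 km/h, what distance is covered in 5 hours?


Using distance = speed * time
Speed = 65 km/h
Time = 5 hours
Distance = 65 * 5
= 325 km

325


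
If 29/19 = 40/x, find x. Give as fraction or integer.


Setting up: 29/19 = 40/x
Cross multiply: 29 * x = 19 * 40
29x = 760
x = 760/29
x = 760/29

760/29


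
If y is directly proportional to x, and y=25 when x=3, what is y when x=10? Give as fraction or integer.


Direct proportion: y = kx
Find k: k = 25/3 = 25/3
Compute y at x=10: y = 25/3 * 10
y = 250/3

250/3


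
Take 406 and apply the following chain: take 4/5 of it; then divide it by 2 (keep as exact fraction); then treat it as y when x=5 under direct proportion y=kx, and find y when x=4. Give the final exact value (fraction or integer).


Start with 406.
Step 1: Take 4/5: 406 * 4/5 = 1624/5
Step 2: Divide by 2: 1624/5 / 2 = 812/5
Step 3: Direct prop: k = (812/5)/5; new y = k*4 = 812/5*4/5 = 3248/25
Final result = 3248/25

3248/25


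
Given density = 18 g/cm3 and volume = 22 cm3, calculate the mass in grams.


Using mass = density * volume
Density = 18 g/cm3
Volume = 22 cm3
Mass = 18 * 22
= 396 g

396


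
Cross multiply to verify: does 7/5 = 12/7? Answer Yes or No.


Cross multiply to check 7/5 = 12/7
Left cross product: 7 * 7 = 49
Right cross product: 5 * 12 = 60
49 != 60
Not equal, so proportions differ => No

No


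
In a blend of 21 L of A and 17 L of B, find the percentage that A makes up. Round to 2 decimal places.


Volume of A = 21 L
Volume of B = 17 L
Total volume = 21 + 17 = 38 L
Percentage of A = (21/38) * 100
= 55.26%

55.26


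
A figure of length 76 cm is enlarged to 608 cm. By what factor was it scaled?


Original length = 76 cm
Scaled length = 608 cm
Scale factor = 608 / 76
= 8

8


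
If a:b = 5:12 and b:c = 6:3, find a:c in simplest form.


Given a:b = 5:12 and b:c = 6:3
Make b consistent. Multiply first ratio by 6: a:b = 30:72
Multiply second ratio by 12: b:c = 72:36
Now b = 72 in both, so a:b:c = 30:72:36
Therefore a:c = 30:36
Simplify by GCD: a:c = 5:6

5:6


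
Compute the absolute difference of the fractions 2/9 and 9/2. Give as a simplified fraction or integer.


Simplify: 2/9 = 2/9 and 9/2 = 9/2
Find common denominator: LCD = 18
Convert: 4/18 and 81/18
Difference = |4 - 81|/18 = 77/18
Simplified = 77/18

77/18


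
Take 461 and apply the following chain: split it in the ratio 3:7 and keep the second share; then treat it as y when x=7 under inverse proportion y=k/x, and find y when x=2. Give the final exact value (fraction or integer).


Start with 461.
Step 1: Split 3:7, second share = 461 * 7/10 = 3227/10
Step 2: Inverse prop: k = (3227/10)*7; new y = k/2 = 3227/10*7/2 = 22589/20
Final result = 22589/20

22589/20


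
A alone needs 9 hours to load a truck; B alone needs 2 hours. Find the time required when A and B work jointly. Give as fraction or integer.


Rate of A = 1/9 job per hour
Rate of B = 1/2 job per hour
Combined rate = 1/9 + 1/2
Find common denominator: (2 + 9)/(9*2) = 11/18
Combined rate = 11/18 job per hour
Time together = 1 / (11/18) = 18/11 hours

18/11


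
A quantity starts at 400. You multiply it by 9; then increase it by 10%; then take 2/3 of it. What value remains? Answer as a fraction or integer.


Start with 400.
Step 1: Multiply by 9: 400 * 9 = 3600
Step 2: Increase by 10%: 3600 * 110/100 = 3960
Step 3: Take 2/3: 3960 * 2/3 = 2640
Final result = 2640

2640


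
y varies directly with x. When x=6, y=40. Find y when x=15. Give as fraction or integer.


Direct proportion: y = kx
Find k: k = 40/6 = 20/3
Compute y at x=15: y = 20/3 * 15
y = 100

100


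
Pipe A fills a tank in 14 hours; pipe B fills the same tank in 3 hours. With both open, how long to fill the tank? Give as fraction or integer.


Rate of A = 1/14 job per hour
Rate of B = 1/3 job per hour
Combined rate = 1/14 + 1/3
Find common denominator: (3 + 14)/(14*3) = 17/42
Combined rate = 17/42 job per hour
Time together = 1 / (17/42) = 42/17 hours

42/17


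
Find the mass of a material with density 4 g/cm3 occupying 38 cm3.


Using mass = density * volume
Density = 4 g/cm3
Volume = 38 cm3
Mass = 4 * 38
= 152 g

152


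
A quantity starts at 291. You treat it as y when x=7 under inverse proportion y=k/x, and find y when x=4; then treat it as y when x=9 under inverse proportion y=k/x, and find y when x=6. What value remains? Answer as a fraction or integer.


Start with 291.
Step 1: Inverse prop: k = (291)*7; new y = k/4 = 291*7/4 = 2037/4
Step 2: Inverse prop: k = (2037/4)*9; new y = k/6 = 2037/4*9/6 = 6111/8
Final result = 6111/8

6111/8


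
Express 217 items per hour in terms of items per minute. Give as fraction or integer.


Converting from per hour to per minute
Rate = 217 items per hour
Divide by 60: 217/60
= 217/60 items per minute

217/60


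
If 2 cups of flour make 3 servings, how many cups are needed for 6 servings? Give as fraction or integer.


Original: 2 cups for 3 servings
Target servings = 6
Scaling factor = 6/3
New amount = 2 * 6/3
= 12/3
= 4 cups

4


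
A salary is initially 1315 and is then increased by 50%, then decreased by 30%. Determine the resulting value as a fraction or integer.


Start: 1315
Step 1: increase by 50% => multiply by 150/100
  1315 * 150/100 = 3945/2
Step 2: decrease by 30% => multiply by 70/100
  3945/2 * 70/100 = 5523/4
Final value = 5523/4

5523/4


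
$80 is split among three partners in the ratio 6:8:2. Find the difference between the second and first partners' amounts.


Total parts = 6 + 8 + 2 = 16
Value per part = 80 / 16 = 5
Shares: 6*5=30, 8*5=40, 2*5=10
Second share = 40, first share = 30
Difference = |40 - 30| = 10

10


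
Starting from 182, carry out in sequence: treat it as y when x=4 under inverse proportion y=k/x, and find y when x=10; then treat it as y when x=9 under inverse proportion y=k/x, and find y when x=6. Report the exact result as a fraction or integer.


Start with 182.
Step 1: Inverse prop: k = (182)*4; new y = k/10 = 182*4/10 = 364/5
Step 2: Inverse prop: k = (364/5)*9; new y = k/6 = 364/5*9/6 = 546/5
Final result = 546/5

546/5


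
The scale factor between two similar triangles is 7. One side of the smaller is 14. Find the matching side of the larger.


Similar triangles have proportional sides
Scale factor = 7
Smaller side = 14
Corresponding larger side = 14 * 7
= 98

98


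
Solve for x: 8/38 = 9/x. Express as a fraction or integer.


Setting up: 8/38 = 9/x
Cross multiply: 8 * x = 38 * 9
8x = 342
x = 342/8
x = 171/4

171/4


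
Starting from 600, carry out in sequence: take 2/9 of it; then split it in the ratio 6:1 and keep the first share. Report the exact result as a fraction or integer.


Start with 600.
Step 1: Take 2/9: 600 * 2/9 = 400/3
Step 2: Split 6:1, first share = 400/3 * 6/7 = 800/7
Final result = 800/7

800/7


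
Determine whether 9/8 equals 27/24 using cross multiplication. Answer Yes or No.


Cross multiply to check 9/8 = 27/24
Left cross product: 9 * 24 = 216
Right cross product: 8 * 27 = 216
216 = 216
Equal, so proportions match => Yes

Yes


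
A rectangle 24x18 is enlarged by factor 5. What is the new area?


Original dimensions: 24 x 18
Enlargement factor = 5
New width = 24 * 5 = 120
New height = 18 * 5 = 90
New area = 120 * 90 = 10800

10800


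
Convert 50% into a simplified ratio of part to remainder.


Part = 50%, Remainder = 50%
Ratio = 50:50
GCD(50, 50) = 50
Simplify: 1:1 = 1:1

1:1


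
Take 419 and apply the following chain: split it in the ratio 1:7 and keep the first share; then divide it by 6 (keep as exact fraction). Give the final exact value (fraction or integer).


Start with 419.
Step 1: Split 1:7, first share = 419 * 1/8 = 419/8
Step 2: Divide by 6: 419/8 / 6 = 419/48
Final result = 419/48

419/48


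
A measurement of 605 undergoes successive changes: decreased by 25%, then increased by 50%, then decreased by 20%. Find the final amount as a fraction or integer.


Start: 605
Step 1: decrease by 25% => multiply by 75/100
  605 * 75/100 = 1815/4
Step 2: increase by 50% => multiply by 150/100
  1815/4 * 150/100 = 5445/8
Step 3: decrease by 20% => multiply by 80/100
  5445/8 * 80/100 = 1089/2
Final value = 1089/2

1089/2


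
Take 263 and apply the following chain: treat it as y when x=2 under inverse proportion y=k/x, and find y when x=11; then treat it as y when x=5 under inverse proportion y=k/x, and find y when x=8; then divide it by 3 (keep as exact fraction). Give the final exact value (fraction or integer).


Start with 263.
Step 1: Inverse prop: k = (263)*2; new y = k/11 = 263*2/11 = 526/11
Step 2: Inverse prop: k = (526/11)*5; new y = k/8 = 526/11*5/8 = 1315/44
Step 3: Divide by 3: 1315/44 / 3 = 1315/132
Final result = 1315/132

1315/132


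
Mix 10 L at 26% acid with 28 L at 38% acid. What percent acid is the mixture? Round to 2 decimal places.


Solute in mixture 1 = 26% of 10 L = 10*26/100 = 13/5 L
Solute in mixture 2 = 38% of 28 L = 28*38/100 = 266/25 L
Total solute = 13/5 + 266/25 = 331/25 L
Total volume = 10 + 28 = 38 L
Final concentration = 331/25/38 * 100 = 34.84%

34.84


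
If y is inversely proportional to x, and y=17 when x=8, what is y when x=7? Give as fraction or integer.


Inverse proportion: y = k/x
Find k: k = 8 * 17 = 136
Compute y at x=7: y = 136/7
y = 136/7

136/7


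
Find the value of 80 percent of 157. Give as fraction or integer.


Compute 80% of 157
Convert percentage: 80% = 80/100
Multiply: 157 * 80/100
= 12560/100
= 628/5

628/5


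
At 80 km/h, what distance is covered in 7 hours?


Using distance = speed * time
Speed = 80 km/h
Time = 7 hours
Distance = 80 * 7
= 560 km

560


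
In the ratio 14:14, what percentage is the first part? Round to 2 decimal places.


Total parts = 14 + 14 = 28
First part fraction = 14/28
Percentage = (14/28) * 100
= 0.5 * 100
= 50.00%

50.00


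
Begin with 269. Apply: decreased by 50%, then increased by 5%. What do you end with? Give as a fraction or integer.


Start: 269
Step 1: decrease by 50% => multiply by 50/100
  269 * 50/100 = 269/2
Step 2: increase by 5% => multiply by 105/100
  269/2 * 105/100 = 5649/40
Final value = 5649/40

5649/40


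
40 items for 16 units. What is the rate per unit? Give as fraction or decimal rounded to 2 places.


Total items = 40
Number of units = 16
Unit rate = 40 / 16
= 2.50 items per unit

2.50


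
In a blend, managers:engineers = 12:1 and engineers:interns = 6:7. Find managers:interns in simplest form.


Given a:b = 12:1 and b:c = 6:7
Make b consistent. Multiply first ratio by 6: a:b = 72:6
Multiply second ratio by 1: b:c = 6:7
Now b = 6 in both, so a:b:c = 72:6:7
Therefore a:c = 72:7
Simplify by GCD: a:c = 72:7

72:7


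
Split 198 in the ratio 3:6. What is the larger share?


Total parts = 3 + 6 = 9
Value per part = 198 / 9 = 22
First share = 3 * 22 = 66
Second share = 6 * 22 = 132
Larger share = 132

132


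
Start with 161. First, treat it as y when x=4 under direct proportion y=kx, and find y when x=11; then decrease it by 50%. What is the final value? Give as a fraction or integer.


Start with 161.
Step 1: Direct prop: k = (161)/4; new y = k*11 = 161*11/4 = 1771/4
Step 2: Decrease by 50%: 1771/4 * 50/100 = 1771/8
Final result = 1771/8

1771/8


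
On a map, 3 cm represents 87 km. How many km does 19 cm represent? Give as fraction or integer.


Map scale: 3 cm = 87 km
Measured distance on map = 19 cm
Set up proportion: 19 * 87 / 3
= 1653 / 3
= 551 km

551


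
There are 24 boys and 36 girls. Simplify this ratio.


Find GCD(24, 36)
GCD = 12
Divide both by 12: 24/12 = 2, 36/12 = 3
Simplified ratio = 2:3

2:3


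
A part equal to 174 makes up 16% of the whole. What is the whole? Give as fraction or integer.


Given: 174 is 16% of the whole
Set up: 174 = 16/100 * whole
whole = 174 * 100 / 16
whole = 17400 / 16
whole = 2175/2

2175/2


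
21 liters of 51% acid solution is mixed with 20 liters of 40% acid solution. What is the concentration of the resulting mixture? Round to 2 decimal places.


Solute in mixture 1 = 51% of 21 L = 21*51/100 = 1071/100 L
Solute in mixture 2 = 40% of 20 L = 20*40/100 = 8 L
Total solute = 1071/100 + 8 = 1871/100 L
Total volume = 21 + 20 = 41 L
Final concentration = 1871/100/41 * 100 = 45.63%

45.63


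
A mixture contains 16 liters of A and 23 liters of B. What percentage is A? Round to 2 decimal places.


Volume of A = 16 L
Volume of B = 23 L
Total volume = 16 + 23 = 39 L
Percentage of A = (16/39) * 100
= 41.03%

41.03


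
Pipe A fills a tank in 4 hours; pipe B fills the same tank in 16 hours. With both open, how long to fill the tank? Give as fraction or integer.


Rate of A = 1/4 job per hour
Rate of B = 1/16 job per hour
Combined rate = 1/4 + 1/16
Find common denominator: (16 + 4)/(4*16) = 20/64
Combined rate = 5/16 job per hour
Time together = 1 / (5/16) = 16/5 hours

16/5


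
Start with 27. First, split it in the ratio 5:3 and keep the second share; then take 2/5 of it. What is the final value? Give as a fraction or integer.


Start with 27.
Step 1: Split 5:3, second share = 27 * 3/8 = 81/8
Step 2: Take 2/5: 81/8 * 2/5 = 81/20
Final result = 81/20

81/20


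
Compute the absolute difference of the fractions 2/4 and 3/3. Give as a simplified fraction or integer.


Simplify: 2/4 = 1/2 and 3/3 = 1
Find common denominator: LCD = 2
Convert: 1/2 and 2/2
Difference = |1 - 2|/2 = 1/2
Simplified = 1/2

1/2


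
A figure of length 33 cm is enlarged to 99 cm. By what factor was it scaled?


Original length = 33 cm
Scaled length = 99 cm
Scale factor = 99 / 33
= 3

3


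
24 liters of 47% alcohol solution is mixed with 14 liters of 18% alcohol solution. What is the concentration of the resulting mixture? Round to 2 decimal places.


Solute in mixture 1 = 47% of 24 L = 24*47/100 = 282/25 L
Solute in mixture 2 = 18% of 14 L = 14*18/100 = 63/25 L
Total solute = 282/25 + 63/25 = 69/5 L
Total volume = 24 + 14 = 38 L
Final concentration = 69/5/38 * 100 = 36.32%

36.32


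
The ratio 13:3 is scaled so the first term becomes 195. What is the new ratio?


Original ratio: 13:3
First term target: 195
Scale factor = 195 / 13 = 15
Multiply second term: 3 * 15 = 45
Equivalent ratio = 195:45

195:45


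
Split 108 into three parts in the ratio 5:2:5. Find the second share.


Ratio = 5:2:5
Total parts = 5 + 2 + 5 = 12
Value per part = 108 / 12 = 9
First share = 5 * 9 = 45
Middle share = 2 * 9 = 18
Third share = 5 * 9 = 45

18


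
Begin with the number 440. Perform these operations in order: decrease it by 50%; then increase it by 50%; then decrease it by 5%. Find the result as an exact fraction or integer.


Start with 440.
Step 1: Decrease by 50%: 440 * 50/100 = 220
Step 2: Increase by 50%: 220 * 150/100 = 330
Step 3: Decrease by 5%: 330 * 95/100 = 627/2
Final result = 627/2

627/2


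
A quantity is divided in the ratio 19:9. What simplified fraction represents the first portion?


Total parts = 19 + 9 = 28
First part fraction = 19/28
Simplify: 19/28 = 19/28

19/28


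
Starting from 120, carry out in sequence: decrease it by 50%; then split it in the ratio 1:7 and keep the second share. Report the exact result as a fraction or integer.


Start with 120.
Step 1: Decrease by 50%: 120 * 50/100 = 60
Step 2: Split 1:7, second share = 60 * 7/8 = 105/2
Final result = 105/2

105/2


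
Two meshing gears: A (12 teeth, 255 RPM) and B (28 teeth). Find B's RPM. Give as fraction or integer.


Gear ratio: teeth_A * RPM_A = teeth_B * RPM_B
12 * 255 = 28 * RPM_B
3060 = 28 * RPM_B
RPM_B = 3060 / 28
RPM_B = 765/7

765/7


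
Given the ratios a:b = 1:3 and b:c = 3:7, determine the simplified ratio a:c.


Given a:b = 1:3 and b:c = 3:7
Make b consistent. Multiply first ratio by 3: a:b = 3:9
Multiply second ratio by 3: b:c = 9:21
Now b = 9 in both, so a:b:c = 3:9:21
Therefore a:c = 3:21
Simplify by GCD: a:c = 1:7

1:7


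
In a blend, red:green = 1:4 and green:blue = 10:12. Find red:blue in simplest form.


Given a:b = 1:4 and b:c = 10:12
Make b consistent. Multiply first ratio by 10: a:b = 10:40
Multiply second ratio by 4: b:c = 40:48
Now b = 40 in both, so a:b:c = 10:40:48
Therefore a:c = 10:48
Simplify by GCD: a:c = 5:24

5:24


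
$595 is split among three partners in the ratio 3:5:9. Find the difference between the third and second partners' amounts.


Total parts = 3 + 5 + 9 = 17
Value per part = 595 / 17 = 35
Shares: 3*35=105, 5*35=175, 9*35=315
Third share = 315, second share = 175
Difference = |315 - 175| = 140

140


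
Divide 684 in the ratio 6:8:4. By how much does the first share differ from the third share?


Total parts = 6 + 8 + 4 = 18
Value per part = 684 / 18 = 38
Shares: 6*38=228, 8*38=304, 4*38=152
First share = 228, third share = 152
Difference = |228 - 152| = 76

76


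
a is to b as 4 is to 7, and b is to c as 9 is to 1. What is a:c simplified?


Given a:b = 4:7 and b:c = 9:1
Make b consistent. Multiply first ratio by 9: a:b = 36:63
Multiply second ratio by 7: b:c = 63:7
Now b = 63 in both, so a:b:c = 36:63:7
Therefore a:c = 36:7
Simplify by GCD: a:c = 36:7

36:7


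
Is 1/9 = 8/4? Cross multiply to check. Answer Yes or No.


Cross multiply to check 1/9 = 8/4
Left cross product: 1 * 4 = 4
Right cross product: 9 * 8 = 72
4 != 72
Not equal, so proportions differ => No

No


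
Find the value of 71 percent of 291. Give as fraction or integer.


Compute 71% of 291
Convert percentage: 71% = 71/100
Multiply: 291 * 71/100
= 20661/100
= 20661/100

20661/100


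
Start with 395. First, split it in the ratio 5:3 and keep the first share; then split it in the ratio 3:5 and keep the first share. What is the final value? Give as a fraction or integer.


Start with 395.
Step 1: Split 5:3, first share = 395 * 5/8 = 1975/8
Step 2: Split 3:5, first share = 1975/8 * 3/8 = 5925/64
Final result = 5925/64

5925/64


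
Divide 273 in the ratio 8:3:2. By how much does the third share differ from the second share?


Total parts = 8 + 3 + 2 = 13
Value per part = 273 / 13 = 21
Shares: 8*21=168, 3*21=63, 2*21=42
Third share = 42, second share = 63
Difference = |42 - 63| = 21

21


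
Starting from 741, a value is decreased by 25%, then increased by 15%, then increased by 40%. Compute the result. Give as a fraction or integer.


Start: 741
Step 1: decrease by 25% => multiply by 75/100
  741 * 75/100 = 2223/4
Step 2: increase by 15% => multiply by 115/100
  2223/4 * 115/100 = 51129/80
Step 3: increase by 40% => multiply by 140/100
  51129/80 * 140/100 = 357903/400
Final value = 357903/400

357903/400


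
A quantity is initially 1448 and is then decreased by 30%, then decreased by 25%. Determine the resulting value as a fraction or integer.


Start: 1448
Step 1: decrease by 30% => multiply by 70/100
  1448 * 70/100 = 5068/5
Step 2: decrease by 25% => multiply by 75/100
  5068/5 * 75/100 = 3801/5
Final value = 3801/5

3801/5


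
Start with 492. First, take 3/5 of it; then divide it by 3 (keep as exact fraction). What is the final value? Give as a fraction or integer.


Start with 492.
Step 1: Take 3/5: 492 * 3/5 = 1476/5
Step 2: Divide by 3: 1476/5 / 3 = 492/5
Final result = 492/5

492/5


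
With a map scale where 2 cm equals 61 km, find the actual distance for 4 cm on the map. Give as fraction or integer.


Map scale: 2 cm = 61 km
Measured distance on map = 4 cm
Set up proportion: 4 * 61 / 2
= 244 / 2
= 122 km

122


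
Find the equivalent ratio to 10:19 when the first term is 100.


Original ratio: 10:19
First term target: 100
Scale factor = 100 / 10 = 10
Multiply second term: 19 * 10 = 190
Equivalent ratio = 100:190

100:190


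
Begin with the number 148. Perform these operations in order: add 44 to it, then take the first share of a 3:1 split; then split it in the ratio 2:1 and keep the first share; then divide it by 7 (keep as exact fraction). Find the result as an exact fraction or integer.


Start with 148.
Step 1: Add 44: 148+44=192; split 3:1 first = 192*3/4 = 144
Step 2: Split 2:1, first share = 144 * 2/3 = 96
Step 3: Divide by 7: 96 / 7 = 96/7
Final result = 96/7

96/7


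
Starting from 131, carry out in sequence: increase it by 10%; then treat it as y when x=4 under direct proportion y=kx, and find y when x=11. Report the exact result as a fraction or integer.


Start with 131.
Step 1: Increase by 10%: 131 * 110/100 = 1441/10
Step 2: Direct prop: k = (1441/10)/4; new y = k*11 = 1441/10*11/4 = 15851/40
Final result = 15851/40

15851/40


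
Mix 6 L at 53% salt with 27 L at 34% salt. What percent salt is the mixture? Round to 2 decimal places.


Solute in mixture 1 = 53% of 6 L = 6*53/100 = 159/50 L
Solute in mixture 2 = 34% of 27 L = 27*34/100 = 459/50 L
Total solute = 159/50 + 459/50 = 309/25 L
Total volume = 6 + 27 = 33 L
Final concentration = 309/25/33 * 100 = 37.45%

37.45


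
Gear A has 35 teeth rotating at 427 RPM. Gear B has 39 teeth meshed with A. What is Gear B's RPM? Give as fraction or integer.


Gear ratio: teeth_A * RPM_A = teeth_B * RPM_B
35 * 427 = 39 * RPM_B
14945 = 39 * RPM_B
RPM_B = 14945 / 39
RPM_B = 14945/39

14945/39


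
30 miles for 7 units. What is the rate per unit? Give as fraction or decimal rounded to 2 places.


Total miles = 30
Number of units = 7
Unit rate = 30 / 7
= 4.29 miles per unit

4.29


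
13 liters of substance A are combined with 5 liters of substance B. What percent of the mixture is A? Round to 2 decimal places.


Volume of A = 13 L
Volume of B = 5 L
Total volume = 13 + 5 = 18 L
Percentage of A = (13/18) * 100
= 72.22%

72.22


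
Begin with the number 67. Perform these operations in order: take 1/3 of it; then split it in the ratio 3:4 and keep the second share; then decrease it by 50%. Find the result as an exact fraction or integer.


Start with 67.
Step 1: Take 1/3: 67 * 1/3 = 67/3
Step 2: Split 3:4, second share = 67/3 * 4/7 = 268/21
Step 3: Decrease by 50%: 268/21 * 50/100 = 134/21
Final result = 134/21

134/21


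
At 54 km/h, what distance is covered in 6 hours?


Using distance = speed * time
Speed = 54 km/h
Time = 6 hours
Distance = 54 * 6
= 324 km

324


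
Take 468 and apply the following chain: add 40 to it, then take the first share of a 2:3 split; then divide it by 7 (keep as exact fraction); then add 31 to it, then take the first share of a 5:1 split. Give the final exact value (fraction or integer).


Start with 468.
Step 1: Add 40: 468+40=508; split 2:3 first = 508*2/5 = 1016/5
Step 2: Divide by 7: 1016/5 / 7 = 1016/35
Step 3: Add 31: 1016/35+31=2101/35; split 5:1 first = 2101/35*5/6 = 2101/42
Final result = 2101/42

2101/42


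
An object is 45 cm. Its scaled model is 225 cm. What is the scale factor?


Original length = 45 cm
Scaled length = 225 cm
Scale factor = 225 / 45
= 5

5


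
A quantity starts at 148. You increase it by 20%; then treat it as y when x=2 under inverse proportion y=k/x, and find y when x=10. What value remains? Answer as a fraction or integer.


Start with 148.
Step 1: Increase by 20%: 148 * 120/100 = 888/5
Step 2: Inverse prop: k = (888/5)*2; new y = k/10 = 888/5*2/10 = 888/25
Final result = 888/25

888/25


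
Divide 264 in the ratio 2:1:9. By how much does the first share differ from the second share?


Total parts = 2 + 1 + 9 = 12
Value per part = 264 / 12 = 22
Shares: 2*22=44, 1*22=22, 9*22=198
First share = 44, second share = 22
Difference = |44 - 22| = 22

22


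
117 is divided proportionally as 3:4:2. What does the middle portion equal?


Ratio = 3:4:2
Total parts = 3 + 4 + 2 = 9
Value per part = 117 / 9 = 13
First share = 3 * 13 = 39
Middle share = 4 * 13 = 52
Third share = 2 * 13 = 26

52


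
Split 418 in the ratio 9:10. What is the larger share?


Total parts = 9 + 10 = 19
Value per part = 418 / 19 = 22
First share = 9 * 22 = 198
Second share = 10 * 22 = 220
Larger share = 220

220


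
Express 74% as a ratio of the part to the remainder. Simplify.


Part = 74%, Remainder = 26%
Ratio = 74:26
GCD(74, 26) = 2
Simplify: 37:13 = 37:13

37:13


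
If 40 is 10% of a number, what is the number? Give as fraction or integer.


Given: 40 is 10% of the whole
Set up: 40 = 10/100 * whole
whole = 40 * 100 / 10
whole = 4000 / 10
whole = 400

400


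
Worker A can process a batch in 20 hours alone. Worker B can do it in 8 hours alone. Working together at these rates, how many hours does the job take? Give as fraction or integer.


Rate of A = 1/20 job per hour
Rate of B = 1/8 job per hour
Combined rate = 1/20 + 1/8
Find common denominator: (8 + 20)/(20*8) = 28/160
Combined rate = 7/40 job per hour
Time together = 1 / (7/40) = 40/7 hours

40/7


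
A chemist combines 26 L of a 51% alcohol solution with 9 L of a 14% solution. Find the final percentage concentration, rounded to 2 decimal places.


Solute in mixture 1 = 51% of 26 L = 26*51/100 = 663/50 L
Solute in mixture 2 = 14% of 9 L = 9*14/100 = 63/50 L
Total solute = 663/50 + 63/50 = 363/25 L
Total volume = 26 + 9 = 35 L
Final concentration = 363/25/35 * 100 = 41.49%

41.49


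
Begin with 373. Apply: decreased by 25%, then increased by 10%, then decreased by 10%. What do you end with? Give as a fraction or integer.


Start: 373
Step 1: decrease by 25% => multiply by 75/100
  373 * 75/100 = 1119/4
Step 2: increase by 10% => multiply by 110/100
  1119/4 * 110/100 = 12309/40
Step 3: decrease by 10% => multiply by 90/100
  12309/40 * 90/100 = 110781/400
Final value = 110781/400

110781/400


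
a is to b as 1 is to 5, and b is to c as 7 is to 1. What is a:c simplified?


Given a:b = 1:5 and b:c = 7:1
Make b consistent. Multiply first ratio by 7: a:b = 7:35
Multiply second ratio by 5: b:c = 35:5
Now b = 35 in both, so a:b:c = 7:35:5
Therefore a:c = 7:5
Simplify by GCD: a:c = 7:5

7:5


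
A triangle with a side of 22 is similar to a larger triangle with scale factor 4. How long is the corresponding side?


Similar triangles have proportional sides
Scale factor = 4
Smaller side = 22
Corresponding larger side = 22 * 4
= 88

88


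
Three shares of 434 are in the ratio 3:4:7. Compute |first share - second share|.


Total parts = 3 + 4 + 7 = 14
Value per part = 434 / 14 = 31
Shares: 3*31=93, 4*31=124, 7*31=217
First share = 93, second share = 124
Difference = |93 - 124| = 31

31
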